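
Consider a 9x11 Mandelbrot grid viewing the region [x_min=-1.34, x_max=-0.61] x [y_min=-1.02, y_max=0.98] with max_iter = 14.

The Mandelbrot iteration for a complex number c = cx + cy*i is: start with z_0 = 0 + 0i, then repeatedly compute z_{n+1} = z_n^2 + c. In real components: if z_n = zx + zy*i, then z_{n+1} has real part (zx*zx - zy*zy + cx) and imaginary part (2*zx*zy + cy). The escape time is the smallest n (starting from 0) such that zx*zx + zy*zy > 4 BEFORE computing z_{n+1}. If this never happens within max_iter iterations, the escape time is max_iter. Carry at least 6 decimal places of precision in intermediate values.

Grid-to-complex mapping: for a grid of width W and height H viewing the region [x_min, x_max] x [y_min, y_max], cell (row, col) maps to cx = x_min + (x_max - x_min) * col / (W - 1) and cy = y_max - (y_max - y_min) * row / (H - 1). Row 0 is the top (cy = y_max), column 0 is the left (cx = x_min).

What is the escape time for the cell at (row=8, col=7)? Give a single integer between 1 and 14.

z_0 = 0 + 0i, c = -0.7013 + -0.6200i
Iter 1: z = -0.7013 + -0.6200i, |z|^2 = 0.8762
Iter 2: z = -0.5939 + 0.2496i, |z|^2 = 0.4150
Iter 3: z = -0.4108 + -0.9164i, |z|^2 = 1.0086
Iter 4: z = -1.3723 + 0.1329i, |z|^2 = 1.9009
Iter 5: z = 1.1643 + -0.9849i, |z|^2 = 2.3256
Iter 6: z = -0.3157 + -2.9134i, |z|^2 = 8.5873
Escaped at iteration 6

Answer: 6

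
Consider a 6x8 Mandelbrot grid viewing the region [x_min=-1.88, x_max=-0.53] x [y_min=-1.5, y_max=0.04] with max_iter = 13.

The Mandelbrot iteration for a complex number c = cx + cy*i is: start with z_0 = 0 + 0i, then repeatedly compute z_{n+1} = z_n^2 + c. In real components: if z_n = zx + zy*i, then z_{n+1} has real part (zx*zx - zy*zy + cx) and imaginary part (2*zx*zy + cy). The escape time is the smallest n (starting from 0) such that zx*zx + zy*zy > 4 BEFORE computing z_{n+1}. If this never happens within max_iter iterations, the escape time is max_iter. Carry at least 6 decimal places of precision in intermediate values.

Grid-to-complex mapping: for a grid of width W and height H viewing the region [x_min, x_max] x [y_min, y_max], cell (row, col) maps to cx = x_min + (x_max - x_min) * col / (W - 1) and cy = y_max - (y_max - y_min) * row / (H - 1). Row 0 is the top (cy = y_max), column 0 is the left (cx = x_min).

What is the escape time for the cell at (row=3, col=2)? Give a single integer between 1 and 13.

Answer: 3

Derivation:
z_0 = 0 + 0i, c = -1.3400 + -0.6200i
Iter 1: z = -1.3400 + -0.6200i, |z|^2 = 2.1800
Iter 2: z = 0.0712 + 1.0416i, |z|^2 = 1.0900
Iter 3: z = -2.4199 + -0.4717i, |z|^2 = 6.0782
Escaped at iteration 3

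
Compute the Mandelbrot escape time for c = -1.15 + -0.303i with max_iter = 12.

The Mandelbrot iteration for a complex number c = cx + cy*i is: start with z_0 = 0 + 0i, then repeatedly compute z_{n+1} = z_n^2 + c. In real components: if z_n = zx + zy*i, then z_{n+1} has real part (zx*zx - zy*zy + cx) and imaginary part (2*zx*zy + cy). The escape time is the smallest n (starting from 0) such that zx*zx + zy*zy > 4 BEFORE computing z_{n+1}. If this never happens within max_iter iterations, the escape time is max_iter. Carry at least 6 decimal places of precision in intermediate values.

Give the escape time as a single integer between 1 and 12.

Answer: 12

Derivation:
z_0 = 0 + 0i, c = -1.1500 + -0.3030i
Iter 1: z = -1.1500 + -0.3030i, |z|^2 = 1.4143
Iter 2: z = 0.0807 + 0.3939i, |z|^2 = 0.1617
Iter 3: z = -1.2986 + -0.2394i, |z|^2 = 1.7438
Iter 4: z = 0.4792 + 0.3189i, |z|^2 = 0.3313
Iter 5: z = -1.0221 + 0.0026i, |z|^2 = 1.0447
Iter 6: z = -0.1053 + -0.3083i, |z|^2 = 0.1061
Iter 7: z = -1.2339 + -0.2381i, |z|^2 = 1.5793
Iter 8: z = 0.3159 + 0.2845i, |z|^2 = 0.1807
Iter 9: z = -1.1311 + -0.1232i, |z|^2 = 1.2946
Iter 10: z = 0.1143 + -0.0242i, |z|^2 = 0.0136
Iter 11: z = -1.1375 + -0.3085i, |z|^2 = 1.3892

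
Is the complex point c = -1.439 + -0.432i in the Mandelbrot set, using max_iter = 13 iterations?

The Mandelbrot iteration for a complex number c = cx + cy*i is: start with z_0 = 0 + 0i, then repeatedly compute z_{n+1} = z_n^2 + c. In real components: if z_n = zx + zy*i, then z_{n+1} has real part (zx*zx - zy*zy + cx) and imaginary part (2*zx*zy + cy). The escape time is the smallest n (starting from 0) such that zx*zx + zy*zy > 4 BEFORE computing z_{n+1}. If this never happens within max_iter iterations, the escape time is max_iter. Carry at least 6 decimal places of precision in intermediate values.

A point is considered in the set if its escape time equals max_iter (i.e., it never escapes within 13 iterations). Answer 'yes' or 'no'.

z_0 = 0 + 0i, c = -1.4390 + -0.4320i
Iter 1: z = -1.4390 + -0.4320i, |z|^2 = 2.2573
Iter 2: z = 0.4451 + 0.8113i, |z|^2 = 0.8563
Iter 3: z = -1.8991 + 0.2902i, |z|^2 = 3.6908
Iter 4: z = 2.0833 + -1.5343i, |z|^2 = 6.6942
Escaped at iteration 4

Answer: no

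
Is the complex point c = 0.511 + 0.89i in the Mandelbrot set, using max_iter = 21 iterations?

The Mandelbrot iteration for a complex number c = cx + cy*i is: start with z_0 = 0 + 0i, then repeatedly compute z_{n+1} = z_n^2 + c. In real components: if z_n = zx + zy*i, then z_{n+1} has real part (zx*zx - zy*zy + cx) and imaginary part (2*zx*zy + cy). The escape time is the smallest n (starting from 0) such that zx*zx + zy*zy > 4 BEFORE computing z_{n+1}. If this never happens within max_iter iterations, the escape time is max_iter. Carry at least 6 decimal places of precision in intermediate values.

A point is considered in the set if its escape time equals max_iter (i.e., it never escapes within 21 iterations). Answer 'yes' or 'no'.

Answer: no

Derivation:
z_0 = 0 + 0i, c = 0.5110 + 0.8900i
Iter 1: z = 0.5110 + 0.8900i, |z|^2 = 1.0532
Iter 2: z = -0.0200 + 1.7996i, |z|^2 = 3.2389
Iter 3: z = -2.7271 + 0.8181i, |z|^2 = 8.1063
Escaped at iteration 3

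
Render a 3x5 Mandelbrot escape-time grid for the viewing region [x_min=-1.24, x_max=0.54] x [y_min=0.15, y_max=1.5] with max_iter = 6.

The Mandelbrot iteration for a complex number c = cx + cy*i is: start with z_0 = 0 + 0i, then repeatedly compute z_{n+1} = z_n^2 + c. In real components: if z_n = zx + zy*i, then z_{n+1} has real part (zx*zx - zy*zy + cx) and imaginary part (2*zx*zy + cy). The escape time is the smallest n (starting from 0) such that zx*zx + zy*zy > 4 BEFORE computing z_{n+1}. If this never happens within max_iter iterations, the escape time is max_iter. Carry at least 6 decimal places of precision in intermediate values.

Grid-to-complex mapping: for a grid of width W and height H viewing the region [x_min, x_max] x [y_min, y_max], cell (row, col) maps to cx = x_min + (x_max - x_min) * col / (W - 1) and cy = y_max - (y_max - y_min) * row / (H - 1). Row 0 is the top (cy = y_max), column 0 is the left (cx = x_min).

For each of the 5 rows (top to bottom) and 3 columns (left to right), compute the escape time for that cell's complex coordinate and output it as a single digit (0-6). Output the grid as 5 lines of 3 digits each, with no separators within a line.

Answer: 222
232
363
564
664

Derivation:
(row=0, col=0): c = -1.2400 + 1.5000i → escape time 2
(row=0, col=1): c = -0.3500 + 1.5000i → escape time 2
(row=0, col=2): c = 0.5400 + 1.5000i → escape time 2
(row=1, col=0): c = -1.2400 + 1.1625i → escape time 2
(row=1, col=1): c = -0.3500 + 1.1625i → escape time 3
(row=1, col=2): c = 0.5400 + 1.1625i → escape time 2
(row=2, col=0): c = -1.2400 + 0.8250i → escape time 3
(row=2, col=1): c = -0.3500 + 0.8250i → escape time 6
(row=2, col=2): c = 0.5400 + 0.8250i → escape time 3
(row=3, col=0): c = -1.2400 + 0.4875i → escape time 5
(row=3, col=1): c = -0.3500 + 0.4875i → escape time 6
(row=3, col=2): c = 0.5400 + 0.4875i → escape time 4
(row=4, col=0): c = -1.2400 + 0.1500i → escape time 6
(row=4, col=1): c = -0.3500 + 0.1500i → escape time 6
(row=4, col=2): c = 0.5400 + 0.1500i → escape time 4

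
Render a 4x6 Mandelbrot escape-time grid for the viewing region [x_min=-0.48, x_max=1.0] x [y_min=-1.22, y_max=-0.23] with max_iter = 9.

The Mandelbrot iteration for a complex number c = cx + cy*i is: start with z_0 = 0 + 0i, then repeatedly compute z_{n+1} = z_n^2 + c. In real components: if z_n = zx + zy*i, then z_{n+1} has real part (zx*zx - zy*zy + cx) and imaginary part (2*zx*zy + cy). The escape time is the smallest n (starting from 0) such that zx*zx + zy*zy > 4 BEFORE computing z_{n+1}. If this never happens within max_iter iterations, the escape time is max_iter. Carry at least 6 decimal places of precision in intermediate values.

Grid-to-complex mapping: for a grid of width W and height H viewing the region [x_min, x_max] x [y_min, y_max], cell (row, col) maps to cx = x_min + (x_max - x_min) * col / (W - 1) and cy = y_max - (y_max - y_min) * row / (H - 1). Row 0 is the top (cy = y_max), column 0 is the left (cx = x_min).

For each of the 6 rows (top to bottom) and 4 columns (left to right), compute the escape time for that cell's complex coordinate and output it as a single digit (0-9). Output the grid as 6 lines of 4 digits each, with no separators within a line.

(row=0, col=0): c = -0.4800 + -0.2300i → escape time 9
(row=0, col=1): c = 0.0133 + -0.2300i → escape time 9
(row=0, col=2): c = 0.5067 + -0.2300i → escape time 5
(row=0, col=3): c = 1.0000 + -0.2300i → escape time 2
(row=1, col=0): c = -0.4800 + -0.4280i → escape time 9
(row=1, col=1): c = 0.0133 + -0.4280i → escape time 9
(row=1, col=2): c = 0.5067 + -0.4280i → escape time 5
(row=1, col=3): c = 1.0000 + -0.4280i → escape time 2
(row=2, col=0): c = -0.4800 + -0.6260i → escape time 9
(row=2, col=1): c = 0.0133 + -0.6260i → escape time 9
(row=2, col=2): c = 0.5067 + -0.6260i → escape time 4
(row=2, col=3): c = 1.0000 + -0.6260i → escape time 2
(row=3, col=0): c = -0.4800 + -0.8240i → escape time 5
(row=3, col=1): c = 0.0133 + -0.8240i → escape time 9
(row=3, col=2): c = 0.5067 + -0.8240i → escape time 3
(row=3, col=3): c = 1.0000 + -0.8240i → escape time 2
(row=4, col=0): c = -0.4800 + -1.0220i → escape time 4
(row=4, col=1): c = 0.0133 + -1.0220i → escape time 6
(row=4, col=2): c = 0.5067 + -1.0220i → escape time 2
(row=4, col=3): c = 1.0000 + -1.0220i → escape time 2
(row=5, col=0): c = -0.4800 + -1.2200i → escape time 3
(row=5, col=1): c = 0.0133 + -1.2200i → escape time 3
(row=5, col=2): c = 0.5067 + -1.2200i → escape time 2
(row=5, col=3): c = 1.0000 + -1.2200i → escape time 2

Answer: 9952
9952
9942
5932
4622
3322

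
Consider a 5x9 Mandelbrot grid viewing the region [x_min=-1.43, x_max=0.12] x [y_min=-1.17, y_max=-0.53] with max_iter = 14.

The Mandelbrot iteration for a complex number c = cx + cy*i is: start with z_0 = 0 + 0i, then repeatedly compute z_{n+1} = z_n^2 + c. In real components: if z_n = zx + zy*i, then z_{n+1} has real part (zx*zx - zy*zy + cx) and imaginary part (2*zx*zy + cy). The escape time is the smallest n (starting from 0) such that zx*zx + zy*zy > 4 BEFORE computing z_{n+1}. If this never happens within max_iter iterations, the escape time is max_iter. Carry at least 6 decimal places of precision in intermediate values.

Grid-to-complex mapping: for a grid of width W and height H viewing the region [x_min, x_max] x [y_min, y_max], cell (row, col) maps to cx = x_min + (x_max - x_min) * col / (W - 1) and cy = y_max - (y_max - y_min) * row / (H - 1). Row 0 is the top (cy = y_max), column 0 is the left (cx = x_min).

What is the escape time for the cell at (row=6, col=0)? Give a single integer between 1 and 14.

Answer: 3

Derivation:
z_0 = 0 + 0i, c = -1.4300 + -1.0100i
Iter 1: z = -1.4300 + -1.0100i, |z|^2 = 3.0650
Iter 2: z = -0.4052 + 1.8786i, |z|^2 = 3.6933
Iter 3: z = -4.7950 + -2.5324i, |z|^2 = 29.4047
Escaped at iteration 3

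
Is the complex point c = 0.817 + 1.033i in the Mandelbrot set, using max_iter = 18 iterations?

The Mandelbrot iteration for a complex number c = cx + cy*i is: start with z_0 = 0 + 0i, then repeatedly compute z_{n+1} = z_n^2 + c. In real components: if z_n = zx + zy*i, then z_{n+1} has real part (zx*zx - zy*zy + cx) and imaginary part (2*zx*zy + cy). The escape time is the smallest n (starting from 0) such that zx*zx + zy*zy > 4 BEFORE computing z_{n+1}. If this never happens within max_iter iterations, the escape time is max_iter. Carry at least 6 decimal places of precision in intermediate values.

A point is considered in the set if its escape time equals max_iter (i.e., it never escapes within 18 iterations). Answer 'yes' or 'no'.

z_0 = 0 + 0i, c = 0.8170 + 1.0330i
Iter 1: z = 0.8170 + 1.0330i, |z|^2 = 1.7346
Iter 2: z = 0.4174 + 2.7209i, |z|^2 = 7.5776
Escaped at iteration 2

Answer: no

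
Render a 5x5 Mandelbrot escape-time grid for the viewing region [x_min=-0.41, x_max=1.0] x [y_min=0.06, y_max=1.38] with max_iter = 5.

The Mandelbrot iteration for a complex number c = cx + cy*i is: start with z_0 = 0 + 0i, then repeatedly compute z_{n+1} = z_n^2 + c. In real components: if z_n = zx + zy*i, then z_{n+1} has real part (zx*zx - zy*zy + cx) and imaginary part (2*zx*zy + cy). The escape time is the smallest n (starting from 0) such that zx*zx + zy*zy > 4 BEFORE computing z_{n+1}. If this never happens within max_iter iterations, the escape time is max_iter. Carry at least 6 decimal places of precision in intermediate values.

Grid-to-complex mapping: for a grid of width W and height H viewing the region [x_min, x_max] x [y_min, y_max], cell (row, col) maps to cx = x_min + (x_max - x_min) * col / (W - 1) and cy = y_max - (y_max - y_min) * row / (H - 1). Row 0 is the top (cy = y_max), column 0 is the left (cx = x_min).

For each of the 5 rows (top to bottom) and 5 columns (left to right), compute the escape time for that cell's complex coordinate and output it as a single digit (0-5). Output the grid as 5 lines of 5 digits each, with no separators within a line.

(row=0, col=0): c = -0.4100 + 1.3800i → escape time 2
(row=0, col=1): c = -0.0575 + 1.3800i → escape time 2
(row=0, col=2): c = 0.2950 + 1.3800i → escape time 2
(row=0, col=3): c = 0.6475 + 1.3800i → escape time 2
(row=0, col=4): c = 1.0000 + 1.3800i → escape time 2
(row=1, col=0): c = -0.4100 + 1.0500i → escape time 4
(row=1, col=1): c = -0.0575 + 1.0500i → escape time 5
(row=1, col=2): c = 0.2950 + 1.0500i → escape time 3
(row=1, col=3): c = 0.6475 + 1.0500i → escape time 2
(row=1, col=4): c = 1.0000 + 1.0500i → escape time 2
(row=2, col=0): c = -0.4100 + 0.7200i → escape time 5
(row=2, col=1): c = -0.0575 + 0.7200i → escape time 5
(row=2, col=2): c = 0.2950 + 0.7200i → escape time 5
(row=2, col=3): c = 0.6475 + 0.7200i → escape time 3
(row=2, col=4): c = 1.0000 + 0.7200i → escape time 2
(row=3, col=0): c = -0.4100 + 0.3900i → escape time 5
(row=3, col=1): c = -0.0575 + 0.3900i → escape time 5
(row=3, col=2): c = 0.2950 + 0.3900i → escape time 5
(row=3, col=3): c = 0.6475 + 0.3900i → escape time 3
(row=3, col=4): c = 1.0000 + 0.3900i → escape time 2
(row=4, col=0): c = -0.4100 + 0.0600i → escape time 5
(row=4, col=1): c = -0.0575 + 0.0600i → escape time 5
(row=4, col=2): c = 0.2950 + 0.0600i → escape time 5
(row=4, col=3): c = 0.6475 + 0.0600i → escape time 4
(row=4, col=4): c = 1.0000 + 0.0600i → escape time 2

Answer: 22222
45322
55532
55532
55542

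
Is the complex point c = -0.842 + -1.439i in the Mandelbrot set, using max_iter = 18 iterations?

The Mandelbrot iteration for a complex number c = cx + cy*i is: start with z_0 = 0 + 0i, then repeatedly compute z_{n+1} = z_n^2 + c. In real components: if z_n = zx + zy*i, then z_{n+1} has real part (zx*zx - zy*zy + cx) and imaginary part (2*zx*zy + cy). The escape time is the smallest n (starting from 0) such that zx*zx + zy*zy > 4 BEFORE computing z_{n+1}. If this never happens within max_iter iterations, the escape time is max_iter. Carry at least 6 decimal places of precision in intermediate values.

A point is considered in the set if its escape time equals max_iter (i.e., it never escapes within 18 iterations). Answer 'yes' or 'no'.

z_0 = 0 + 0i, c = -0.8420 + -1.4390i
Iter 1: z = -0.8420 + -1.4390i, |z|^2 = 2.7797
Iter 2: z = -2.2038 + 0.9843i, |z|^2 = 5.8253
Escaped at iteration 2

Answer: no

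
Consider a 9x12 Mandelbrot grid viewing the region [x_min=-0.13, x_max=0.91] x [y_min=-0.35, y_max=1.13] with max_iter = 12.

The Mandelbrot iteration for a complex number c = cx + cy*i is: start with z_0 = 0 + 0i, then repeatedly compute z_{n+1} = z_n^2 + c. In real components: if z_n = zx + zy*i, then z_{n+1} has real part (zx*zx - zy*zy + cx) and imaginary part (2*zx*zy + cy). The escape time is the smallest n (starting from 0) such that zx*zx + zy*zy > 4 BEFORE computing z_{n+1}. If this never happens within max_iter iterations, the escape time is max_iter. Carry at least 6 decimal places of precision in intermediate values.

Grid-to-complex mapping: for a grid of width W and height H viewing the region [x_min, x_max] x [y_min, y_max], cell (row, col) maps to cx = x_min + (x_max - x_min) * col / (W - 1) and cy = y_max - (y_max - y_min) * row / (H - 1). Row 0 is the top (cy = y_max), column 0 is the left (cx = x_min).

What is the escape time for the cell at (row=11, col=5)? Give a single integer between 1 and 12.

z_0 = 0 + 0i, c = 0.5200 + -0.3500i
Iter 1: z = 0.5200 + -0.3500i, |z|^2 = 0.3929
Iter 2: z = 0.6679 + -0.7140i, |z|^2 = 0.9559
Iter 3: z = 0.4563 + -1.3038i, |z|^2 = 1.9080
Iter 4: z = -0.9716 + -1.5398i, |z|^2 = 3.3150
Iter 5: z = -0.9070 + 2.6421i, |z|^2 = 7.8033
Escaped at iteration 5

Answer: 5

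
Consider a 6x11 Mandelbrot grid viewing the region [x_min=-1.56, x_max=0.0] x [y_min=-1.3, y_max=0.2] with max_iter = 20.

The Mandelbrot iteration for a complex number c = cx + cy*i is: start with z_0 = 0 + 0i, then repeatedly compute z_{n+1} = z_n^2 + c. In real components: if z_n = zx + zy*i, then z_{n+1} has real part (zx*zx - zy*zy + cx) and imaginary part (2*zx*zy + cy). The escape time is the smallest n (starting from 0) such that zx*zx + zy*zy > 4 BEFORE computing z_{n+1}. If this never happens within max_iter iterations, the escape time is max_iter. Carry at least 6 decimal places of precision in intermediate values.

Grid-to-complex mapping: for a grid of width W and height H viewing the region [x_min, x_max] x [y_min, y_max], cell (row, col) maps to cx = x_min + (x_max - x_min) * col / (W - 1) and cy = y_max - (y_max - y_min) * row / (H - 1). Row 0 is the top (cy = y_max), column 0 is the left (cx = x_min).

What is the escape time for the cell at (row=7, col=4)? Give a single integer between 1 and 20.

z_0 = 0 + 0i, c = -0.3120 + -0.8500i
Iter 1: z = -0.3120 + -0.8500i, |z|^2 = 0.8198
Iter 2: z = -0.9372 + -0.3196i, |z|^2 = 0.9804
Iter 3: z = 0.4641 + -0.2510i, |z|^2 = 0.2784
Iter 4: z = -0.1596 + -1.0830i, |z|^2 = 1.1983
Iter 5: z = -1.4593 + -0.5044i, |z|^2 = 2.3840
Iter 6: z = 1.5633 + 0.6221i, |z|^2 = 2.8308
Iter 7: z = 1.7449 + 1.0949i, |z|^2 = 4.2434
Escaped at iteration 7

Answer: 7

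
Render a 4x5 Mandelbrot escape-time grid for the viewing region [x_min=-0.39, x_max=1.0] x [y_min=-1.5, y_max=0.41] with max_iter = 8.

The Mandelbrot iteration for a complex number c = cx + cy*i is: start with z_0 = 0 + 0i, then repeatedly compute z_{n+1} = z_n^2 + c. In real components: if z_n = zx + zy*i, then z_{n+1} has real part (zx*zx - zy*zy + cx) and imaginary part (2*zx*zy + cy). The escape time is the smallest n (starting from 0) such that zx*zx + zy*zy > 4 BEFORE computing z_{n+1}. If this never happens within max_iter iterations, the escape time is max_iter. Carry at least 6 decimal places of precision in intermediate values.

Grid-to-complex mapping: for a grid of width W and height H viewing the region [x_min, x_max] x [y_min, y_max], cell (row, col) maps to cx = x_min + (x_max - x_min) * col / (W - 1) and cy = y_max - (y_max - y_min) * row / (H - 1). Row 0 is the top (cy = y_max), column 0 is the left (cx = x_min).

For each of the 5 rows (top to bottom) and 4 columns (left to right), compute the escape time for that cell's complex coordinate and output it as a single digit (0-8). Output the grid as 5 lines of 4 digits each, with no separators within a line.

Answer: 8842
8842
8842
4422
2222

Derivation:
(row=0, col=0): c = -0.3900 + 0.4100i → escape time 8
(row=0, col=1): c = 0.0733 + 0.4100i → escape time 8
(row=0, col=2): c = 0.5367 + 0.4100i → escape time 4
(row=0, col=3): c = 1.0000 + 0.4100i → escape time 2
(row=1, col=0): c = -0.3900 + -0.0675i → escape time 8
(row=1, col=1): c = 0.0733 + -0.0675i → escape time 8
(row=1, col=2): c = 0.5367 + -0.0675i → escape time 4
(row=1, col=3): c = 1.0000 + -0.0675i → escape time 2
(row=2, col=0): c = -0.3900 + -0.5450i → escape time 8
(row=2, col=1): c = 0.0733 + -0.5450i → escape time 8
(row=2, col=2): c = 0.5367 + -0.5450i → escape time 4
(row=2, col=3): c = 1.0000 + -0.5450i → escape time 2
(row=3, col=0): c = -0.3900 + -1.0225i → escape time 4
(row=3, col=1): c = 0.0733 + -1.0225i → escape time 4
(row=3, col=2): c = 0.5367 + -1.0225i → escape time 2
(row=3, col=3): c = 1.0000 + -1.0225i → escape time 2
(row=4, col=0): c = -0.3900 + -1.5000i → escape time 2
(row=4, col=1): c = 0.0733 + -1.5000i → escape time 2
(row=4, col=2): c = 0.5367 + -1.5000i → escape time 2
(row=4, col=3): c = 1.0000 + -1.5000i → escape time 2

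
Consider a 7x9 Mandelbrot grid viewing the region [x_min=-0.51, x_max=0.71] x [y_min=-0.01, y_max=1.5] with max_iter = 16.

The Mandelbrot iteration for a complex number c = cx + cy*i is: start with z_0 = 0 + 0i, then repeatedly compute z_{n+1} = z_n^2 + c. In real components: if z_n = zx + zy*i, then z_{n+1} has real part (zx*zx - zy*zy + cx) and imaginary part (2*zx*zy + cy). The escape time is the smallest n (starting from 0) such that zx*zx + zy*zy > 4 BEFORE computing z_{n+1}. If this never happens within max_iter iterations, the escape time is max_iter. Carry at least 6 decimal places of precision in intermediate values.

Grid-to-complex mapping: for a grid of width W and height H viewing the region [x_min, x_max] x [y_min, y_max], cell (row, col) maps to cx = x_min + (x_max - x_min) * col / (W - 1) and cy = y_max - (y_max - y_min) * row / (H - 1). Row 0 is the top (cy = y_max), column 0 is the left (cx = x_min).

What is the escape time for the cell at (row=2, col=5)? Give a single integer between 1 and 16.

z_0 = 0 + 0i, c = 0.5067 + 1.1225i
Iter 1: z = 0.5067 + 1.1225i, |z|^2 = 1.5167
Iter 2: z = -0.4966 + 2.2600i, |z|^2 = 5.3541
Escaped at iteration 2

Answer: 2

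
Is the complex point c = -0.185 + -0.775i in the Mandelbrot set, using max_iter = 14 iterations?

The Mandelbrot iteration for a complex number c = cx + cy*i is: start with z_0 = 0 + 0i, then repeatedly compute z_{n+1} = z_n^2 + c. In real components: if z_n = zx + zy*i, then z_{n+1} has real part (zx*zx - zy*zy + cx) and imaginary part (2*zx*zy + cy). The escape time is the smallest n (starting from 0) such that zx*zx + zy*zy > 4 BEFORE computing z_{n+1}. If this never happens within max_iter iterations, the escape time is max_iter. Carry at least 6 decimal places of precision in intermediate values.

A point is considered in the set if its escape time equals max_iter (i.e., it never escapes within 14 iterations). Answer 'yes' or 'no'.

Answer: yes

Derivation:
z_0 = 0 + 0i, c = -0.1850 + -0.7750i
Iter 1: z = -0.1850 + -0.7750i, |z|^2 = 0.6349
Iter 2: z = -0.7514 + -0.4883i, |z|^2 = 0.8030
Iter 3: z = 0.1412 + -0.0413i, |z|^2 = 0.0216
Iter 4: z = -0.1668 + -0.7867i, |z|^2 = 0.6466
Iter 5: z = -0.7760 + -0.5126i, |z|^2 = 0.8650
Iter 6: z = 0.1544 + 0.0206i, |z|^2 = 0.0243
Iter 7: z = -0.1616 + -0.7686i, |z|^2 = 0.6169
Iter 8: z = -0.7497 + -0.5266i, |z|^2 = 0.8393
Iter 9: z = 0.0997 + 0.0146i, |z|^2 = 0.0102
Iter 10: z = -0.1753 + -0.7721i, |z|^2 = 0.6268
Iter 11: z = -0.7504 + -0.5044i, |z|^2 = 0.8175
Iter 12: z = 0.1237 + -0.0181i, |z|^2 = 0.0156
Iter 13: z = -0.1700 + -0.7795i, |z|^2 = 0.6365
Did not escape in 14 iterations → in set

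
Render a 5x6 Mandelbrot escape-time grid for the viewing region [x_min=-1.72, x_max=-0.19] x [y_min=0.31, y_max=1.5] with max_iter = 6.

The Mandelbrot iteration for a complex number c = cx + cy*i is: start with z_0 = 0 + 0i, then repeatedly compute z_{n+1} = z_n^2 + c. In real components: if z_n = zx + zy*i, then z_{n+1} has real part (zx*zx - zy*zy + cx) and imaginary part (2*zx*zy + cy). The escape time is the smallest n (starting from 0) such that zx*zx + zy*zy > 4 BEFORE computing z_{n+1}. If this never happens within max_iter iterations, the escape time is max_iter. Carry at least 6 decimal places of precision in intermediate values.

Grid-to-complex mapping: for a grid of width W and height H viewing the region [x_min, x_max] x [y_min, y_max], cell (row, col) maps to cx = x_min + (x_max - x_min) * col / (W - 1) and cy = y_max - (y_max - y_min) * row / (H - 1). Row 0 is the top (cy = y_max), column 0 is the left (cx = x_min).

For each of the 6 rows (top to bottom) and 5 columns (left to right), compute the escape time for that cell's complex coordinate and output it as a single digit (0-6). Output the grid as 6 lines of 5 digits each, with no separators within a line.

Answer: 11222
12333
13346
23356
33566
46666

Derivation:
(row=0, col=0): c = -1.7200 + 1.5000i → escape time 1
(row=0, col=1): c = -1.3375 + 1.5000i → escape time 1
(row=0, col=2): c = -0.9550 + 1.5000i → escape time 2
(row=0, col=3): c = -0.5725 + 1.5000i → escape time 2
(row=0, col=4): c = -0.1900 + 1.5000i → escape time 2
(row=1, col=0): c = -1.7200 + 1.2620i → escape time 1
(row=1, col=1): c = -1.3375 + 1.2620i → escape time 2
(row=1, col=2): c = -0.9550 + 1.2620i → escape time 3
(row=1, col=3): c = -0.5725 + 1.2620i → escape time 3
(row=1, col=4): c = -0.1900 + 1.2620i → escape time 3
(row=2, col=0): c = -1.7200 + 1.0240i → escape time 1
(row=2, col=1): c = -1.3375 + 1.0240i → escape time 3
(row=2, col=2): c = -0.9550 + 1.0240i → escape time 3
(row=2, col=3): c = -0.5725 + 1.0240i → escape time 4
(row=2, col=4): c = -0.1900 + 1.0240i → escape time 6
(row=3, col=0): c = -1.7200 + 0.7860i → escape time 2
(row=3, col=1): c = -1.3375 + 0.7860i → escape time 3
(row=3, col=2): c = -0.9550 + 0.7860i → escape time 3
(row=3, col=3): c = -0.5725 + 0.7860i → escape time 5
(row=3, col=4): c = -0.1900 + 0.7860i → escape time 6
(row=4, col=0): c = -1.7200 + 0.5480i → escape time 3
(row=4, col=1): c = -1.3375 + 0.5480i → escape time 3
(row=4, col=2): c = -0.9550 + 0.5480i → escape time 5
(row=4, col=3): c = -0.5725 + 0.5480i → escape time 6
(row=4, col=4): c = -0.1900 + 0.5480i → escape time 6
(row=5, col=0): c = -1.7200 + 0.3100i → escape time 4
(row=5, col=1): c = -1.3375 + 0.3100i → escape time 6
(row=5, col=2): c = -0.9550 + 0.3100i → escape time 6
(row=5, col=3): c = -0.5725 + 0.3100i → escape time 6
(row=5, col=4): c = -0.1900 + 0.3100i → escape time 6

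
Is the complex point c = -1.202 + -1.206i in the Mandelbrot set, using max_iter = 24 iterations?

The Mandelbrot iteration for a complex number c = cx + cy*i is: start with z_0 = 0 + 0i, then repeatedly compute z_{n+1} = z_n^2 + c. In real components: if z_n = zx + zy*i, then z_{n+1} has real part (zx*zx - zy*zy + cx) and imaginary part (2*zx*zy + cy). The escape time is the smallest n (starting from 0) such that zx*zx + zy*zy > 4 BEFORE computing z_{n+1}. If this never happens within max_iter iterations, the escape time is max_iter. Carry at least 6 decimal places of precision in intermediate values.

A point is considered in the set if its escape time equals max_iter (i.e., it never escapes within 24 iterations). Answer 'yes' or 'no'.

Answer: no

Derivation:
z_0 = 0 + 0i, c = -1.2020 + -1.2060i
Iter 1: z = -1.2020 + -1.2060i, |z|^2 = 2.8992
Iter 2: z = -1.2116 + 1.6932i, |z|^2 = 4.3351
Escaped at iteration 2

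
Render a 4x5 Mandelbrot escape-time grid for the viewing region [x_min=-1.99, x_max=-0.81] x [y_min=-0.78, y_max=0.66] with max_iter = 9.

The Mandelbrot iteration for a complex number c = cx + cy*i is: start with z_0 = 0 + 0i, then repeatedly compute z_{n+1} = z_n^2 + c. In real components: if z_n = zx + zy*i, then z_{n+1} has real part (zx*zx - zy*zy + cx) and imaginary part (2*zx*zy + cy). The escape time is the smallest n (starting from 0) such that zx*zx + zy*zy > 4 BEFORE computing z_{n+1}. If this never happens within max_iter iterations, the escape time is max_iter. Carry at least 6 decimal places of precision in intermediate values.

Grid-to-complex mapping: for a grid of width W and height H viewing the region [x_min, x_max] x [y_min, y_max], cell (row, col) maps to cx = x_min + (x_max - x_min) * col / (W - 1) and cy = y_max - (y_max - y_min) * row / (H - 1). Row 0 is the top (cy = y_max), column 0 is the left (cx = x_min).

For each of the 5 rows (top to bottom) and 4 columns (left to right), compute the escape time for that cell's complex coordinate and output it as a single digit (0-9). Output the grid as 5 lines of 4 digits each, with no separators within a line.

Answer: 1335
1499
4799
1367
1334

Derivation:
(row=0, col=0): c = -1.9900 + 0.6600i → escape time 1
(row=0, col=1): c = -1.5967 + 0.6600i → escape time 3
(row=0, col=2): c = -1.2033 + 0.6600i → escape time 3
(row=0, col=3): c = -0.8100 + 0.6600i → escape time 5
(row=1, col=0): c = -1.9900 + 0.3000i → escape time 1
(row=1, col=1): c = -1.5967 + 0.3000i → escape time 4
(row=1, col=2): c = -1.2033 + 0.3000i → escape time 9
(row=1, col=3): c = -0.8100 + 0.3000i → escape time 9
(row=2, col=0): c = -1.9900 + -0.0600i → escape time 4
(row=2, col=1): c = -1.5967 + -0.0600i → escape time 7
(row=2, col=2): c = -1.2033 + -0.0600i → escape time 9
(row=2, col=3): c = -0.8100 + -0.0600i → escape time 9
(row=3, col=0): c = -1.9900 + -0.4200i → escape time 1
(row=3, col=1): c = -1.5967 + -0.4200i → escape time 3
(row=3, col=2): c = -1.2033 + -0.4200i → escape time 6
(row=3, col=3): c = -0.8100 + -0.4200i → escape time 7
(row=4, col=0): c = -1.9900 + -0.7800i → escape time 1
(row=4, col=1): c = -1.5967 + -0.7800i → escape time 3
(row=4, col=2): c = -1.2033 + -0.7800i → escape time 3
(row=4, col=3): c = -0.8100 + -0.7800i → escape time 4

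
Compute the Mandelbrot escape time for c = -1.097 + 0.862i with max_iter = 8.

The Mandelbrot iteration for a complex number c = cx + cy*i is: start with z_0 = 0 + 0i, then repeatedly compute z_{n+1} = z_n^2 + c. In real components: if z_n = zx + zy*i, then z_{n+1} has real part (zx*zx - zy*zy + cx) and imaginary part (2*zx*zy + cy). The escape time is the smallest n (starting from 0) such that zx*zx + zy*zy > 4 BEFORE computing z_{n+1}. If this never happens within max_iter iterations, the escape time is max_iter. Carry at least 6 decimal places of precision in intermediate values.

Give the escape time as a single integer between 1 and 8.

z_0 = 0 + 0i, c = -1.0970 + 0.8620i
Iter 1: z = -1.0970 + 0.8620i, |z|^2 = 1.9465
Iter 2: z = -0.6366 + -1.0292i, |z|^2 = 1.4646
Iter 3: z = -1.7510 + 2.1725i, |z|^2 = 7.7857
Escaped at iteration 3

Answer: 3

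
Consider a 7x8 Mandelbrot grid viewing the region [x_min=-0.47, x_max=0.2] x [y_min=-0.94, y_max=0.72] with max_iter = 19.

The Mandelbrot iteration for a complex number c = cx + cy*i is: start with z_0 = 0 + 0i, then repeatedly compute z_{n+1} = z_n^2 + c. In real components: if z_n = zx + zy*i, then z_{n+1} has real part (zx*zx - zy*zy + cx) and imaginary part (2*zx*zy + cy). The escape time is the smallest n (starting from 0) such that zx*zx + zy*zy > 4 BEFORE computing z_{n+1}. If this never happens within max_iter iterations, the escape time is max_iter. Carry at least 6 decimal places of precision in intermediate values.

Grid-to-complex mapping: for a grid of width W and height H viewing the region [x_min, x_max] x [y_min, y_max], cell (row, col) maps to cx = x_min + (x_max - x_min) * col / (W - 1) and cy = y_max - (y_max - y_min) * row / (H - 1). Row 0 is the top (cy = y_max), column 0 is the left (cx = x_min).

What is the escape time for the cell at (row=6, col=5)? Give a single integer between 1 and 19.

z_0 = 0 + 0i, c = 0.0883 + -0.7029i
Iter 1: z = 0.0883 + -0.7029i, |z|^2 = 0.5018
Iter 2: z = -0.3979 + -0.8270i, |z|^2 = 0.8423
Iter 3: z = -0.4373 + -0.0448i, |z|^2 = 0.1933
Iter 4: z = 0.2776 + -0.6637i, |z|^2 = 0.5176
Iter 5: z = -0.2751 + -1.0713i, |z|^2 = 1.2235
Iter 6: z = -0.9838 + -0.1134i, |z|^2 = 0.9806
Iter 7: z = 1.0433 + -0.4798i, |z|^2 = 1.3186
Iter 8: z = 0.9465 + -1.7040i, |z|^2 = 3.7995
Iter 9: z = -1.9194 + -3.9286i, |z|^2 = 19.1180
Escaped at iteration 9

Answer: 9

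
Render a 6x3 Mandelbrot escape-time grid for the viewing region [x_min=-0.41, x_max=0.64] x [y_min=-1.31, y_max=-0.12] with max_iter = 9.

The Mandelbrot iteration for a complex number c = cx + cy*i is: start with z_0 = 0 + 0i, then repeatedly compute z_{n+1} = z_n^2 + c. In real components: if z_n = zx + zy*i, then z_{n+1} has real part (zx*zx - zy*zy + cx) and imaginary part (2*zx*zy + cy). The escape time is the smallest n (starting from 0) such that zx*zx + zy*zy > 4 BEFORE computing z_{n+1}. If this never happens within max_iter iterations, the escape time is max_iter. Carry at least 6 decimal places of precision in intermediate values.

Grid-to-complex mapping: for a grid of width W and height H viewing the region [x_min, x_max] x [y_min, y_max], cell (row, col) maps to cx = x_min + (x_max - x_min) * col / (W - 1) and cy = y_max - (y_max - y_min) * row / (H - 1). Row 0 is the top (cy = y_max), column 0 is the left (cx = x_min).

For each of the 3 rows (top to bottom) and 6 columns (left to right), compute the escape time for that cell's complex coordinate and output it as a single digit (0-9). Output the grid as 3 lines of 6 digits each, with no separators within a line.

(row=0, col=0): c = -0.4100 + -0.1200i → escape time 9
(row=0, col=1): c = -0.2000 + -0.1200i → escape time 9
(row=0, col=2): c = 0.0100 + -0.1200i → escape time 9
(row=0, col=3): c = 0.2200 + -0.1200i → escape time 9
(row=0, col=4): c = 0.4300 + -0.1200i → escape time 7
(row=0, col=5): c = 0.6400 + -0.1200i → escape time 4
(row=1, col=0): c = -0.4100 + -0.7150i → escape time 7
(row=1, col=1): c = -0.2000 + -0.7150i → escape time 9
(row=1, col=2): c = 0.0100 + -0.7150i → escape time 9
(row=1, col=3): c = 0.2200 + -0.7150i → escape time 6
(row=1, col=4): c = 0.4300 + -0.7150i → escape time 4
(row=1, col=5): c = 0.6400 + -0.7150i → escape time 3
(row=2, col=0): c = -0.4100 + -1.3100i → escape time 3
(row=2, col=1): c = -0.2000 + -1.3100i → escape time 2
(row=2, col=2): c = 0.0100 + -1.3100i → escape time 2
(row=2, col=3): c = 0.2200 + -1.3100i → escape time 2
(row=2, col=4): c = 0.4300 + -1.3100i → escape time 2
(row=2, col=5): c = 0.6400 + -1.3100i → escape time 2

Answer: 999974
799643
322222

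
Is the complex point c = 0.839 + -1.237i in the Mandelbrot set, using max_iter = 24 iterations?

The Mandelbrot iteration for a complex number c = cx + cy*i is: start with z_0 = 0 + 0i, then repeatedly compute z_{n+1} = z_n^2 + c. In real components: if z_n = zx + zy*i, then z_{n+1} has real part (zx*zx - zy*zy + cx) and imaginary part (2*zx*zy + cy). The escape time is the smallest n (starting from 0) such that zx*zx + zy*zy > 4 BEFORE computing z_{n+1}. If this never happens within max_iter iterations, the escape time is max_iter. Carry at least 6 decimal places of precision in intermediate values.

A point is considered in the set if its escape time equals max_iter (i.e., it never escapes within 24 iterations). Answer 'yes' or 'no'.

z_0 = 0 + 0i, c = 0.8390 + -1.2370i
Iter 1: z = 0.8390 + -1.2370i, |z|^2 = 2.2341
Iter 2: z = 0.0128 + -3.3127i, |z|^2 = 10.9741
Escaped at iteration 2

Answer: no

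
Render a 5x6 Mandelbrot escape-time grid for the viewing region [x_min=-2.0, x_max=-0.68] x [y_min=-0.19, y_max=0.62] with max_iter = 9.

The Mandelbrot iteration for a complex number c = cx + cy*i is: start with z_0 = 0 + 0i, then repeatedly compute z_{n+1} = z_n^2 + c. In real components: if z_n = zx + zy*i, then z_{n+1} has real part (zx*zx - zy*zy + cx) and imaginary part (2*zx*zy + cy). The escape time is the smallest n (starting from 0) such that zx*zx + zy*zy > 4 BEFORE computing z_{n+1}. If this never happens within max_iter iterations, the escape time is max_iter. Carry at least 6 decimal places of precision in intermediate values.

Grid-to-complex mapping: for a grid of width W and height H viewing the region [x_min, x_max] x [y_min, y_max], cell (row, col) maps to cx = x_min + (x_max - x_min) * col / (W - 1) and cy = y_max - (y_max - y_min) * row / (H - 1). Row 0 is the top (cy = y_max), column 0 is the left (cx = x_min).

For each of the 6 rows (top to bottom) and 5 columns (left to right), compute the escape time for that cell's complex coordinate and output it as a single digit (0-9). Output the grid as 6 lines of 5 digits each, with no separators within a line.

Answer: 13346
13459
14699
15999
18999
14799

Derivation:
(row=0, col=0): c = -2.0000 + 0.6200i → escape time 1
(row=0, col=1): c = -1.6700 + 0.6200i → escape time 3
(row=0, col=2): c = -1.3400 + 0.6200i → escape time 3
(row=0, col=3): c = -1.0100 + 0.6200i → escape time 4
(row=0, col=4): c = -0.6800 + 0.6200i → escape time 6
(row=1, col=0): c = -2.0000 + 0.4580i → escape time 1
(row=1, col=1): c = -1.6700 + 0.4580i → escape time 3
(row=1, col=2): c = -1.3400 + 0.4580i → escape time 4
(row=1, col=3): c = -1.0100 + 0.4580i → escape time 5
(row=1, col=4): c = -0.6800 + 0.4580i → escape time 9
(row=2, col=0): c = -2.0000 + 0.2960i → escape time 1
(row=2, col=1): c = -1.6700 + 0.2960i → escape time 4
(row=2, col=2): c = -1.3400 + 0.2960i → escape time 6
(row=2, col=3): c = -1.0100 + 0.2960i → escape time 9
(row=2, col=4): c = -0.6800 + 0.2960i → escape time 9
(row=3, col=0): c = -2.0000 + 0.1340i → escape time 1
(row=3, col=1): c = -1.6700 + 0.1340i → escape time 5
(row=3, col=2): c = -1.3400 + 0.1340i → escape time 9
(row=3, col=3): c = -1.0100 + 0.1340i → escape time 9
(row=3, col=4): c = -0.6800 + 0.1340i → escape time 9
(row=4, col=0): c = -2.0000 + -0.0280i → escape time 1
(row=4, col=1): c = -1.6700 + -0.0280i → escape time 8
(row=4, col=2): c = -1.3400 + -0.0280i → escape time 9
(row=4, col=3): c = -1.0100 + -0.0280i → escape time 9
(row=4, col=4): c = -0.6800 + -0.0280i → escape time 9
(row=5, col=0): c = -2.0000 + -0.1900i → escape time 1
(row=5, col=1): c = -1.6700 + -0.1900i → escape time 4
(row=5, col=2): c = -1.3400 + -0.1900i → escape time 7
(row=5, col=3): c = -1.0100 + -0.1900i → escape time 9
(row=5, col=4): c = -0.6800 + -0.1900i → escape time 9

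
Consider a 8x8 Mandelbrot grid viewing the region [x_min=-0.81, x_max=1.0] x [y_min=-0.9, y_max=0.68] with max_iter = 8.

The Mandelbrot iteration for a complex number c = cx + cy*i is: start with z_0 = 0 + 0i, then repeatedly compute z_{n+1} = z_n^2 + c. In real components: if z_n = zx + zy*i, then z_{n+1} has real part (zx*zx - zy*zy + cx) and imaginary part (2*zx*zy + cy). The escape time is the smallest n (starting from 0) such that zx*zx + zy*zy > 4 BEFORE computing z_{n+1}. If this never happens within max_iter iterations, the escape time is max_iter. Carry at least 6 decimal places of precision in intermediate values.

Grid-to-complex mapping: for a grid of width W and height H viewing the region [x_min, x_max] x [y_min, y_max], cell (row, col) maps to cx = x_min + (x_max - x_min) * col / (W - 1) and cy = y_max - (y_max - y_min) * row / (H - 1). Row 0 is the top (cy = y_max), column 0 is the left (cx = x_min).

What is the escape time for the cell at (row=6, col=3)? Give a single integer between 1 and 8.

Answer: 8

Derivation:
z_0 = 0 + 0i, c = -0.0343 + -0.6743i
Iter 1: z = -0.0343 + -0.6743i, |z|^2 = 0.4558
Iter 2: z = -0.4878 + -0.6280i, |z|^2 = 0.6324
Iter 3: z = -0.1908 + -0.0616i, |z|^2 = 0.0402
Iter 4: z = -0.0017 + -0.6508i, |z|^2 = 0.4235
Iter 5: z = -0.4578 + -0.6721i, |z|^2 = 0.6613
Iter 6: z = -0.2764 + -0.0589i, |z|^2 = 0.0799
Iter 7: z = 0.0387 + -0.6417i, |z|^2 = 0.4133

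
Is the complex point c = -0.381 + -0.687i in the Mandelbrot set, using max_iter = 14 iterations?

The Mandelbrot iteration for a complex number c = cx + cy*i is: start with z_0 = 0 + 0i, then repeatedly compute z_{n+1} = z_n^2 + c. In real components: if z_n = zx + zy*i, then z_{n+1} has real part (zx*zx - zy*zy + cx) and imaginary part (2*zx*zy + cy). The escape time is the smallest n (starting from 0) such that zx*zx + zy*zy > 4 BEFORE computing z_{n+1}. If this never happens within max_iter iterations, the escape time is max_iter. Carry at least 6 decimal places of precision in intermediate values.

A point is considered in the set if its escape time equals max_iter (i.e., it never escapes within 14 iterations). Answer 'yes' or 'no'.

Answer: no

Derivation:
z_0 = 0 + 0i, c = -0.3810 + -0.6870i
Iter 1: z = -0.3810 + -0.6870i, |z|^2 = 0.6171
Iter 2: z = -0.7078 + -0.1635i, |z|^2 = 0.5277
Iter 3: z = 0.0933 + -0.4555i, |z|^2 = 0.2162
Iter 4: z = -0.5798 + -0.7720i, |z|^2 = 0.9321
Iter 5: z = -0.6407 + 0.2082i, |z|^2 = 0.4539
Iter 6: z = -0.0138 + -0.9538i, |z|^2 = 0.9099
Iter 7: z = -1.2905 + -0.6607i, |z|^2 = 2.1020
Iter 8: z = 0.8480 + 1.0183i, |z|^2 = 1.7560
Iter 9: z = -0.6988 + 1.0400i, |z|^2 = 1.5700
Iter 10: z = -0.9744 + -2.1405i, |z|^2 = 5.5312
Escaped at iteration 10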